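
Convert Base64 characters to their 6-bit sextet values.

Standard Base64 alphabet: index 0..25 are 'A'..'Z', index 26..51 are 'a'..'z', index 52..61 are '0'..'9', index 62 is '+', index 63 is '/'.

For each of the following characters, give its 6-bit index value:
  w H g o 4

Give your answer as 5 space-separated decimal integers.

'w': a..z range, 26 + ord('w') − ord('a') = 48
'H': A..Z range, ord('H') − ord('A') = 7
'g': a..z range, 26 + ord('g') − ord('a') = 32
'o': a..z range, 26 + ord('o') − ord('a') = 40
'4': 0..9 range, 52 + ord('4') − ord('0') = 56

Answer: 48 7 32 40 56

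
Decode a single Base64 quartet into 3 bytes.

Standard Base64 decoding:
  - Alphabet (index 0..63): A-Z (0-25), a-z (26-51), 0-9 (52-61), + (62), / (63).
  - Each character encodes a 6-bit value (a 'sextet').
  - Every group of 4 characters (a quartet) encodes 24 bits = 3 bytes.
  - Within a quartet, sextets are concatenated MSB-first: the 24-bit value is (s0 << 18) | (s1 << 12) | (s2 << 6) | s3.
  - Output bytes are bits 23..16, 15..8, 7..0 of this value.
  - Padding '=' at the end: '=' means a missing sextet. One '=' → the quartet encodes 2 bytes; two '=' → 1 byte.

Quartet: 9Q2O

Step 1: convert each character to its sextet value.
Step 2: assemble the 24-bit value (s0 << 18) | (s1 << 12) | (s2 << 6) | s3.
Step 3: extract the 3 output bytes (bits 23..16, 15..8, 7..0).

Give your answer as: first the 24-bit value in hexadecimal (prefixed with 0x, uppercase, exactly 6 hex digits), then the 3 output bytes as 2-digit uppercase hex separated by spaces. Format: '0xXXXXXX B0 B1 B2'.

Answer: 0xF50D8E F5 0D 8E

Derivation:
Sextets: 9=61, Q=16, 2=54, O=14
24-bit: (61<<18) | (16<<12) | (54<<6) | 14
      = 0xF40000 | 0x010000 | 0x000D80 | 0x00000E
      = 0xF50D8E
Bytes: (v>>16)&0xFF=F5, (v>>8)&0xFF=0D, v&0xFF=8E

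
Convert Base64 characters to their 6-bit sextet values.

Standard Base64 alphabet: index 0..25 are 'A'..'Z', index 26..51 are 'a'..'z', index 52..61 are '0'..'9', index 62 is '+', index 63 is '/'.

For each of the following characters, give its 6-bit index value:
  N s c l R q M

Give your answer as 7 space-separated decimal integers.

'N': A..Z range, ord('N') − ord('A') = 13
's': a..z range, 26 + ord('s') − ord('a') = 44
'c': a..z range, 26 + ord('c') − ord('a') = 28
'l': a..z range, 26 + ord('l') − ord('a') = 37
'R': A..Z range, ord('R') − ord('A') = 17
'q': a..z range, 26 + ord('q') − ord('a') = 42
'M': A..Z range, ord('M') − ord('A') = 12

Answer: 13 44 28 37 17 42 12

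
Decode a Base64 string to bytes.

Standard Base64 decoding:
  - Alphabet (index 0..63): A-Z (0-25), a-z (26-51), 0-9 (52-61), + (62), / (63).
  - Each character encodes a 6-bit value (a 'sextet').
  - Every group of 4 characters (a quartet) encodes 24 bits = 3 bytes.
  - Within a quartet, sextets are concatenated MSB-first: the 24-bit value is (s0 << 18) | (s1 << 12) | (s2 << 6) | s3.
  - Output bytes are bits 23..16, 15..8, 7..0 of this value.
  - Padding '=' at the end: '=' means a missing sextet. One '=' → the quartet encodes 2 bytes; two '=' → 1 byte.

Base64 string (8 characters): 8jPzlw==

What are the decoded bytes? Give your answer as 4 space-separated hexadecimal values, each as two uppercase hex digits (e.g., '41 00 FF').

After char 0 ('8'=60): chars_in_quartet=1 acc=0x3C bytes_emitted=0
After char 1 ('j'=35): chars_in_quartet=2 acc=0xF23 bytes_emitted=0
After char 2 ('P'=15): chars_in_quartet=3 acc=0x3C8CF bytes_emitted=0
After char 3 ('z'=51): chars_in_quartet=4 acc=0xF233F3 -> emit F2 33 F3, reset; bytes_emitted=3
After char 4 ('l'=37): chars_in_quartet=1 acc=0x25 bytes_emitted=3
After char 5 ('w'=48): chars_in_quartet=2 acc=0x970 bytes_emitted=3
Padding '==': partial quartet acc=0x970 -> emit 97; bytes_emitted=4

Answer: F2 33 F3 97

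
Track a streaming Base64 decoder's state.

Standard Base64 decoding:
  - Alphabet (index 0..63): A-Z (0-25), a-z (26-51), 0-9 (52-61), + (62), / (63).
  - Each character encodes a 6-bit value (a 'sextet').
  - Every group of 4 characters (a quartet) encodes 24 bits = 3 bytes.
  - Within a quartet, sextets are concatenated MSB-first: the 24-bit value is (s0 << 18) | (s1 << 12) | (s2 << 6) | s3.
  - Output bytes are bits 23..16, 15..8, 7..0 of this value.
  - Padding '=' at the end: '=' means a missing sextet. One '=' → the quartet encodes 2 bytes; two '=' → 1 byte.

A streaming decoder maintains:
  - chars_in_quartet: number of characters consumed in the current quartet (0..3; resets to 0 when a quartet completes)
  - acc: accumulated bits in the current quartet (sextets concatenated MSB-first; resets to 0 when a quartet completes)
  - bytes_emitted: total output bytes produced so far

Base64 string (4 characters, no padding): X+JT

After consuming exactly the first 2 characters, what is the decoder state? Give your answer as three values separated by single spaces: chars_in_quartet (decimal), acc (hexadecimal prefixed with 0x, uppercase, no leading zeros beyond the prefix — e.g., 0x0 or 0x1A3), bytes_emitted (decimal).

Answer: 2 0x5FE 0

Derivation:
After char 0 ('X'=23): chars_in_quartet=1 acc=0x17 bytes_emitted=0
After char 1 ('+'=62): chars_in_quartet=2 acc=0x5FE bytes_emitted=0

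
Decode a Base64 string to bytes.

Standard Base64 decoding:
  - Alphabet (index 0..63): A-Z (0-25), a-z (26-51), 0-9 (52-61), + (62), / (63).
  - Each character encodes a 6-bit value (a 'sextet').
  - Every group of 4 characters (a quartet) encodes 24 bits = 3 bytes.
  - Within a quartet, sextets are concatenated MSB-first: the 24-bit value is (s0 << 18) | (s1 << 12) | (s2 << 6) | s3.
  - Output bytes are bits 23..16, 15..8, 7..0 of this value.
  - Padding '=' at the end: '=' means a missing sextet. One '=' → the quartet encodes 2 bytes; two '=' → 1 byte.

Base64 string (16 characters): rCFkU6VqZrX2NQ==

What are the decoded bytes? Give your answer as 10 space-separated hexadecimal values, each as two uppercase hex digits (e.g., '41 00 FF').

After char 0 ('r'=43): chars_in_quartet=1 acc=0x2B bytes_emitted=0
After char 1 ('C'=2): chars_in_quartet=2 acc=0xAC2 bytes_emitted=0
After char 2 ('F'=5): chars_in_quartet=3 acc=0x2B085 bytes_emitted=0
After char 3 ('k'=36): chars_in_quartet=4 acc=0xAC2164 -> emit AC 21 64, reset; bytes_emitted=3
After char 4 ('U'=20): chars_in_quartet=1 acc=0x14 bytes_emitted=3
After char 5 ('6'=58): chars_in_quartet=2 acc=0x53A bytes_emitted=3
After char 6 ('V'=21): chars_in_quartet=3 acc=0x14E95 bytes_emitted=3
After char 7 ('q'=42): chars_in_quartet=4 acc=0x53A56A -> emit 53 A5 6A, reset; bytes_emitted=6
After char 8 ('Z'=25): chars_in_quartet=1 acc=0x19 bytes_emitted=6
After char 9 ('r'=43): chars_in_quartet=2 acc=0x66B bytes_emitted=6
After char 10 ('X'=23): chars_in_quartet=3 acc=0x19AD7 bytes_emitted=6
After char 11 ('2'=54): chars_in_quartet=4 acc=0x66B5F6 -> emit 66 B5 F6, reset; bytes_emitted=9
After char 12 ('N'=13): chars_in_quartet=1 acc=0xD bytes_emitted=9
After char 13 ('Q'=16): chars_in_quartet=2 acc=0x350 bytes_emitted=9
Padding '==': partial quartet acc=0x350 -> emit 35; bytes_emitted=10

Answer: AC 21 64 53 A5 6A 66 B5 F6 35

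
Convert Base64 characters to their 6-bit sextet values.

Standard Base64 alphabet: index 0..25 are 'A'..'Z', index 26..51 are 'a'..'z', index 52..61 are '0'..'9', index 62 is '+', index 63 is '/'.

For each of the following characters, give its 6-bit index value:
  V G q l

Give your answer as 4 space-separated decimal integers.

Answer: 21 6 42 37

Derivation:
'V': A..Z range, ord('V') − ord('A') = 21
'G': A..Z range, ord('G') − ord('A') = 6
'q': a..z range, 26 + ord('q') − ord('a') = 42
'l': a..z range, 26 + ord('l') − ord('a') = 37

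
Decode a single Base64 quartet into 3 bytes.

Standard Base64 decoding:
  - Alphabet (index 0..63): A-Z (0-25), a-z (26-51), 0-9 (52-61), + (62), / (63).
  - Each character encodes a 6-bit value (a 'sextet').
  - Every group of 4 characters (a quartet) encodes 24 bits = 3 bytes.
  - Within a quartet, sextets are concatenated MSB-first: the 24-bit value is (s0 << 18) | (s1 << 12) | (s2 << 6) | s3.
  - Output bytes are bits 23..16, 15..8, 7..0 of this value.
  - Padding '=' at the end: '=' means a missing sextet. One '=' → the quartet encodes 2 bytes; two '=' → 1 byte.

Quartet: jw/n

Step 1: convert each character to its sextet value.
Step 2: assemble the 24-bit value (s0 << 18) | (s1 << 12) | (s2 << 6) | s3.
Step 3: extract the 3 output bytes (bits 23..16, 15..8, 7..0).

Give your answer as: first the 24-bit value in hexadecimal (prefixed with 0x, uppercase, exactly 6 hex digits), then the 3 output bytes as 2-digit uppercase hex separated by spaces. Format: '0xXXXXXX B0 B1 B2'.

Answer: 0x8F0FE7 8F 0F E7

Derivation:
Sextets: j=35, w=48, /=63, n=39
24-bit: (35<<18) | (48<<12) | (63<<6) | 39
      = 0x8C0000 | 0x030000 | 0x000FC0 | 0x000027
      = 0x8F0FE7
Bytes: (v>>16)&0xFF=8F, (v>>8)&0xFF=0F, v&0xFF=E7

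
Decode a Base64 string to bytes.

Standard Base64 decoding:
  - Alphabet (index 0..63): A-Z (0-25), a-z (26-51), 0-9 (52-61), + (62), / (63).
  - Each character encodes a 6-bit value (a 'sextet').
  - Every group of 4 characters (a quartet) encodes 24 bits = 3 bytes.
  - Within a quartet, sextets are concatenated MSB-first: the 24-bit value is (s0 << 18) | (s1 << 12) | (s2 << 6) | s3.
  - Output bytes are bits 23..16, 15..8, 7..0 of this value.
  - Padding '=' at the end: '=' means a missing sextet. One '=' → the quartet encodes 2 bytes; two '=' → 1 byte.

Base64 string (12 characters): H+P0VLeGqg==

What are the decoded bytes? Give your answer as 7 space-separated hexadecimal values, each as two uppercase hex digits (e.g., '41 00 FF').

After char 0 ('H'=7): chars_in_quartet=1 acc=0x7 bytes_emitted=0
After char 1 ('+'=62): chars_in_quartet=2 acc=0x1FE bytes_emitted=0
After char 2 ('P'=15): chars_in_quartet=3 acc=0x7F8F bytes_emitted=0
After char 3 ('0'=52): chars_in_quartet=4 acc=0x1FE3F4 -> emit 1F E3 F4, reset; bytes_emitted=3
After char 4 ('V'=21): chars_in_quartet=1 acc=0x15 bytes_emitted=3
After char 5 ('L'=11): chars_in_quartet=2 acc=0x54B bytes_emitted=3
After char 6 ('e'=30): chars_in_quartet=3 acc=0x152DE bytes_emitted=3
After char 7 ('G'=6): chars_in_quartet=4 acc=0x54B786 -> emit 54 B7 86, reset; bytes_emitted=6
After char 8 ('q'=42): chars_in_quartet=1 acc=0x2A bytes_emitted=6
After char 9 ('g'=32): chars_in_quartet=2 acc=0xAA0 bytes_emitted=6
Padding '==': partial quartet acc=0xAA0 -> emit AA; bytes_emitted=7

Answer: 1F E3 F4 54 B7 86 AA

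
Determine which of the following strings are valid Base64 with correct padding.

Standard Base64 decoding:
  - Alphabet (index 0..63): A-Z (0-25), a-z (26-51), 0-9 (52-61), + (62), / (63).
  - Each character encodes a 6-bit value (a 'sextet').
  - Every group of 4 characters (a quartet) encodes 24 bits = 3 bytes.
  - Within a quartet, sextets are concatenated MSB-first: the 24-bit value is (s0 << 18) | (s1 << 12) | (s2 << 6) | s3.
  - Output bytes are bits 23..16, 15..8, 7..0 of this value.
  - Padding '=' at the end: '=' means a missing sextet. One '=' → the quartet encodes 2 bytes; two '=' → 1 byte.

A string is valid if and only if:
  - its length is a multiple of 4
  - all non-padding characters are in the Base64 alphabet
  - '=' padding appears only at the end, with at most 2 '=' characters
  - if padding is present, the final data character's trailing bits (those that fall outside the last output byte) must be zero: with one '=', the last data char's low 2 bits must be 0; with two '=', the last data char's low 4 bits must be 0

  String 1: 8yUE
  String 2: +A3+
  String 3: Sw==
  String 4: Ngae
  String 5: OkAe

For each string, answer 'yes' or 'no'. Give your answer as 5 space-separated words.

Answer: yes yes yes yes yes

Derivation:
String 1: '8yUE' → valid
String 2: '+A3+' → valid
String 3: 'Sw==' → valid
String 4: 'Ngae' → valid
String 5: 'OkAe' → valid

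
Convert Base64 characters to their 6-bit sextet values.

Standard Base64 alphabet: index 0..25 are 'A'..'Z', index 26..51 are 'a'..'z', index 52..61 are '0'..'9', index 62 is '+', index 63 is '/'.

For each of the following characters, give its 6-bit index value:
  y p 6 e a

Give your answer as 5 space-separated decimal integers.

Answer: 50 41 58 30 26

Derivation:
'y': a..z range, 26 + ord('y') − ord('a') = 50
'p': a..z range, 26 + ord('p') − ord('a') = 41
'6': 0..9 range, 52 + ord('6') − ord('0') = 58
'e': a..z range, 26 + ord('e') − ord('a') = 30
'a': a..z range, 26 + ord('a') − ord('a') = 26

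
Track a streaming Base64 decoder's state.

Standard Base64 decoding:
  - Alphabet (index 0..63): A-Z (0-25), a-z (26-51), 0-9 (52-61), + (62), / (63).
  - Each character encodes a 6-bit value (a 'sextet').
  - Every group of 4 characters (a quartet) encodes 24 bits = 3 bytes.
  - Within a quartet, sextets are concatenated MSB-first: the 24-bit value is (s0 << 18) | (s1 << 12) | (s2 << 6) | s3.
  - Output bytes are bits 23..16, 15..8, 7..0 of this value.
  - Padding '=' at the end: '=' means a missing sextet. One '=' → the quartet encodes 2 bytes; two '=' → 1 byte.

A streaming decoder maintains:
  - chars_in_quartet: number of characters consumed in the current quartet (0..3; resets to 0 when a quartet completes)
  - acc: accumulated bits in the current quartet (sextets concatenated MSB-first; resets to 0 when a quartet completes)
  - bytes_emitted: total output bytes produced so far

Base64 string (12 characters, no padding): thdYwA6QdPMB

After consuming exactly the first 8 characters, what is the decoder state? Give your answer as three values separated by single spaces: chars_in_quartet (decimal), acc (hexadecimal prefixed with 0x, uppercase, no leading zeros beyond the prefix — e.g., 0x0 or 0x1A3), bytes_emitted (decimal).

After char 0 ('t'=45): chars_in_quartet=1 acc=0x2D bytes_emitted=0
After char 1 ('h'=33): chars_in_quartet=2 acc=0xB61 bytes_emitted=0
After char 2 ('d'=29): chars_in_quartet=3 acc=0x2D85D bytes_emitted=0
After char 3 ('Y'=24): chars_in_quartet=4 acc=0xB61758 -> emit B6 17 58, reset; bytes_emitted=3
After char 4 ('w'=48): chars_in_quartet=1 acc=0x30 bytes_emitted=3
After char 5 ('A'=0): chars_in_quartet=2 acc=0xC00 bytes_emitted=3
After char 6 ('6'=58): chars_in_quartet=3 acc=0x3003A bytes_emitted=3
After char 7 ('Q'=16): chars_in_quartet=4 acc=0xC00E90 -> emit C0 0E 90, reset; bytes_emitted=6

Answer: 0 0x0 6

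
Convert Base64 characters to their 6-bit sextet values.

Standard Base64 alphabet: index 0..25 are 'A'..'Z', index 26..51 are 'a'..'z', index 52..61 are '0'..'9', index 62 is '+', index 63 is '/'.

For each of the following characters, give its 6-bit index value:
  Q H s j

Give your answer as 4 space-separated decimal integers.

'Q': A..Z range, ord('Q') − ord('A') = 16
'H': A..Z range, ord('H') − ord('A') = 7
's': a..z range, 26 + ord('s') − ord('a') = 44
'j': a..z range, 26 + ord('j') − ord('a') = 35

Answer: 16 7 44 35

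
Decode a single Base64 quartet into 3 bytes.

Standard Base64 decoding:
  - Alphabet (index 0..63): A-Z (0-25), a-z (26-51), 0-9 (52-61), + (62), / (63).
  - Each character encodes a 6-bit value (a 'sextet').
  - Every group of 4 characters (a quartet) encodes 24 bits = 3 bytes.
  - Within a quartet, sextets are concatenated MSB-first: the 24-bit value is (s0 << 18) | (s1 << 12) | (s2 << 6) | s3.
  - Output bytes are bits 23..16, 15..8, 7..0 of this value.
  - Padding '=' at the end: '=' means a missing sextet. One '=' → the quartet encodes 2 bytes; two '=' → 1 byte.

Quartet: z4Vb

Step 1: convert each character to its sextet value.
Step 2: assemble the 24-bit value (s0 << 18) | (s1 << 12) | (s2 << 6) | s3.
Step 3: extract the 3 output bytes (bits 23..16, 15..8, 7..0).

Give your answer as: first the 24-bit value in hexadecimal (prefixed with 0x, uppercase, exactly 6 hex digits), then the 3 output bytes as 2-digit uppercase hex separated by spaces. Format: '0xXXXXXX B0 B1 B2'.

Answer: 0xCF855B CF 85 5B

Derivation:
Sextets: z=51, 4=56, V=21, b=27
24-bit: (51<<18) | (56<<12) | (21<<6) | 27
      = 0xCC0000 | 0x038000 | 0x000540 | 0x00001B
      = 0xCF855B
Bytes: (v>>16)&0xFF=CF, (v>>8)&0xFF=85, v&0xFF=5B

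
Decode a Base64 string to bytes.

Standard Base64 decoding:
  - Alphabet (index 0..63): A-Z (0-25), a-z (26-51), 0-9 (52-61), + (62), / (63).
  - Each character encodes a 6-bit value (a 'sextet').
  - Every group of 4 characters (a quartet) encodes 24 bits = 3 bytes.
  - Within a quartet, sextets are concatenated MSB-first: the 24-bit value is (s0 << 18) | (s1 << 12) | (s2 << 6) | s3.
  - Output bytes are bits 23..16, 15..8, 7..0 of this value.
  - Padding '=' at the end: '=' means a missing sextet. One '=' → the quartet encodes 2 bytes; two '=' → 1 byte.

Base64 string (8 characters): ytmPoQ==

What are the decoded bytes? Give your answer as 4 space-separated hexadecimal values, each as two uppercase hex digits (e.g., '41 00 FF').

Answer: CA D9 8F A1

Derivation:
After char 0 ('y'=50): chars_in_quartet=1 acc=0x32 bytes_emitted=0
After char 1 ('t'=45): chars_in_quartet=2 acc=0xCAD bytes_emitted=0
After char 2 ('m'=38): chars_in_quartet=3 acc=0x32B66 bytes_emitted=0
After char 3 ('P'=15): chars_in_quartet=4 acc=0xCAD98F -> emit CA D9 8F, reset; bytes_emitted=3
After char 4 ('o'=40): chars_in_quartet=1 acc=0x28 bytes_emitted=3
After char 5 ('Q'=16): chars_in_quartet=2 acc=0xA10 bytes_emitted=3
Padding '==': partial quartet acc=0xA10 -> emit A1; bytes_emitted=4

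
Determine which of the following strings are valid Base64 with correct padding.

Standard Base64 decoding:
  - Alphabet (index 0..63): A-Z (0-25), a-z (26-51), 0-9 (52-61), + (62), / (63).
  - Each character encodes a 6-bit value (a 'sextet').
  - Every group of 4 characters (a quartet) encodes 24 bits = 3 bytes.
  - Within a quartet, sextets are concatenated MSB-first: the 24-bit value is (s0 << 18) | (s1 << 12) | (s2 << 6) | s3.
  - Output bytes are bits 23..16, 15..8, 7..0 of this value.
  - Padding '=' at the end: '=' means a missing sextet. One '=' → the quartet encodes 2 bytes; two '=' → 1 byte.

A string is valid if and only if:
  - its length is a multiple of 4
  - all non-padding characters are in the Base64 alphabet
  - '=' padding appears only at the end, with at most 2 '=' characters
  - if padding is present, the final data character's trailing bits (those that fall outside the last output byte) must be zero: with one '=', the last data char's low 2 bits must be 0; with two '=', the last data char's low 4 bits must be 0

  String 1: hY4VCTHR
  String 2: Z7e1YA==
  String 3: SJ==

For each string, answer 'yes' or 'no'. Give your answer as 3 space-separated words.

String 1: 'hY4VCTHR' → valid
String 2: 'Z7e1YA==' → valid
String 3: 'SJ==' → invalid (bad trailing bits)

Answer: yes yes no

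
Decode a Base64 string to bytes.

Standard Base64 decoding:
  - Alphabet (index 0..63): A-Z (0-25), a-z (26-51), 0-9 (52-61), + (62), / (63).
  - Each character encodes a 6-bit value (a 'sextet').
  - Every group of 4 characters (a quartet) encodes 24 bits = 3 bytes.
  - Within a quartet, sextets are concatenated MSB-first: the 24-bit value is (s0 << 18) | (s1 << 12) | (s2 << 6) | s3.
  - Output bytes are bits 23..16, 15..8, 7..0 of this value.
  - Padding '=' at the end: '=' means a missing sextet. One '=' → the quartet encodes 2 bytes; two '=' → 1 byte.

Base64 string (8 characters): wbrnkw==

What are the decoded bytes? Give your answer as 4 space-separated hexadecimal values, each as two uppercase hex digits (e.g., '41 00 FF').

Answer: C1 BA E7 93

Derivation:
After char 0 ('w'=48): chars_in_quartet=1 acc=0x30 bytes_emitted=0
After char 1 ('b'=27): chars_in_quartet=2 acc=0xC1B bytes_emitted=0
After char 2 ('r'=43): chars_in_quartet=3 acc=0x306EB bytes_emitted=0
After char 3 ('n'=39): chars_in_quartet=4 acc=0xC1BAE7 -> emit C1 BA E7, reset; bytes_emitted=3
After char 4 ('k'=36): chars_in_quartet=1 acc=0x24 bytes_emitted=3
After char 5 ('w'=48): chars_in_quartet=2 acc=0x930 bytes_emitted=3
Padding '==': partial quartet acc=0x930 -> emit 93; bytes_emitted=4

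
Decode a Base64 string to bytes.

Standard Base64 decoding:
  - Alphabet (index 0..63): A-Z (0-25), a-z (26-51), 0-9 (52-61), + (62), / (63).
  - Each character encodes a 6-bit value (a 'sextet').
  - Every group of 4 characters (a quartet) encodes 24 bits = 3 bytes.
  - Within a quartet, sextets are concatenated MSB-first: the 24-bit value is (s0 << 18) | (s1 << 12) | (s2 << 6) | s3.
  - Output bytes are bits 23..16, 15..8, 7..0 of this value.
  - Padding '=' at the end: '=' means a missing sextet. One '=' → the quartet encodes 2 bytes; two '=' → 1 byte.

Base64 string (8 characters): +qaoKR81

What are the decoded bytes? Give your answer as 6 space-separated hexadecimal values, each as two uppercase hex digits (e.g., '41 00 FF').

After char 0 ('+'=62): chars_in_quartet=1 acc=0x3E bytes_emitted=0
After char 1 ('q'=42): chars_in_quartet=2 acc=0xFAA bytes_emitted=0
After char 2 ('a'=26): chars_in_quartet=3 acc=0x3EA9A bytes_emitted=0
After char 3 ('o'=40): chars_in_quartet=4 acc=0xFAA6A8 -> emit FA A6 A8, reset; bytes_emitted=3
After char 4 ('K'=10): chars_in_quartet=1 acc=0xA bytes_emitted=3
After char 5 ('R'=17): chars_in_quartet=2 acc=0x291 bytes_emitted=3
After char 6 ('8'=60): chars_in_quartet=3 acc=0xA47C bytes_emitted=3
After char 7 ('1'=53): chars_in_quartet=4 acc=0x291F35 -> emit 29 1F 35, reset; bytes_emitted=6

Answer: FA A6 A8 29 1F 35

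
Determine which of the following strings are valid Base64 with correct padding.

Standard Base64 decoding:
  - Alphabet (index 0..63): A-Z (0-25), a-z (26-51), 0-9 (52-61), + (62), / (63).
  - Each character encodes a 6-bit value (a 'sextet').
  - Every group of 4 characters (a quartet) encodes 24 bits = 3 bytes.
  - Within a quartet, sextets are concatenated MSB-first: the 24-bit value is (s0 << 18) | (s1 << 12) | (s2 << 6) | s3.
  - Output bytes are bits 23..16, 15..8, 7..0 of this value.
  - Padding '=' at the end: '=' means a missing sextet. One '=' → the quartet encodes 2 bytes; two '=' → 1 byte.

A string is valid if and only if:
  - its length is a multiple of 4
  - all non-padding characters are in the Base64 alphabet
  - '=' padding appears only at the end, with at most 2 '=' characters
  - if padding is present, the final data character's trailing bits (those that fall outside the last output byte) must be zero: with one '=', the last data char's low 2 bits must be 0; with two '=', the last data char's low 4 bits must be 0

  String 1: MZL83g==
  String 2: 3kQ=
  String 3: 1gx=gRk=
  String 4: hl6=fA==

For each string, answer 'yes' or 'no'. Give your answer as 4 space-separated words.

Answer: yes yes no no

Derivation:
String 1: 'MZL83g==' → valid
String 2: '3kQ=' → valid
String 3: '1gx=gRk=' → invalid (bad char(s): ['=']; '=' in middle)
String 4: 'hl6=fA==' → invalid (bad char(s): ['=']; '=' in middle)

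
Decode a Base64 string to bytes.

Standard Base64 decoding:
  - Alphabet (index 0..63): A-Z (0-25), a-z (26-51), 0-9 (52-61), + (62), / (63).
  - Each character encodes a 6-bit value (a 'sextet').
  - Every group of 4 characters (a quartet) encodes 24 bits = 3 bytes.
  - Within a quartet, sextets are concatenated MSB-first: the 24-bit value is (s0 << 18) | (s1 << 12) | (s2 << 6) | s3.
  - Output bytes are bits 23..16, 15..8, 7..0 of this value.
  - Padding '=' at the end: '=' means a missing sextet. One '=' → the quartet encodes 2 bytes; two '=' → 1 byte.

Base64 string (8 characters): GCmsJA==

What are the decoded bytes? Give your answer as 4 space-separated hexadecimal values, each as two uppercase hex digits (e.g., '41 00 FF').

After char 0 ('G'=6): chars_in_quartet=1 acc=0x6 bytes_emitted=0
After char 1 ('C'=2): chars_in_quartet=2 acc=0x182 bytes_emitted=0
After char 2 ('m'=38): chars_in_quartet=3 acc=0x60A6 bytes_emitted=0
After char 3 ('s'=44): chars_in_quartet=4 acc=0x1829AC -> emit 18 29 AC, reset; bytes_emitted=3
After char 4 ('J'=9): chars_in_quartet=1 acc=0x9 bytes_emitted=3
After char 5 ('A'=0): chars_in_quartet=2 acc=0x240 bytes_emitted=3
Padding '==': partial quartet acc=0x240 -> emit 24; bytes_emitted=4

Answer: 18 29 AC 24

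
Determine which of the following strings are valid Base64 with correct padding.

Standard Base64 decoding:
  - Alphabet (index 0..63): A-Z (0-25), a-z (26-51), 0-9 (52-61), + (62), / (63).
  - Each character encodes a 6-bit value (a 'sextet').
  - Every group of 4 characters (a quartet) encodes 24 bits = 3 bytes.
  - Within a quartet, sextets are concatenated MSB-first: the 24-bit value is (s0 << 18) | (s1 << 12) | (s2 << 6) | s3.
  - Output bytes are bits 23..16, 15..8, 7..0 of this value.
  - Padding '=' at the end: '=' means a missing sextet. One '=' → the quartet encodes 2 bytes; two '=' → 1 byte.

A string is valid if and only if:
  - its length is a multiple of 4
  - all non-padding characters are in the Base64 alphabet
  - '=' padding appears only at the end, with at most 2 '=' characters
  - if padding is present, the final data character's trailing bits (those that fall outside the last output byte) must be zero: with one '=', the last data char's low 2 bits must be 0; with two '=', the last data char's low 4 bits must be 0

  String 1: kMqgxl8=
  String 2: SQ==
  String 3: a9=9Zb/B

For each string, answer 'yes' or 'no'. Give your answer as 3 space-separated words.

String 1: 'kMqgxl8=' → valid
String 2: 'SQ==' → valid
String 3: 'a9=9Zb/B' → invalid (bad char(s): ['=']; '=' in middle)

Answer: yes yes no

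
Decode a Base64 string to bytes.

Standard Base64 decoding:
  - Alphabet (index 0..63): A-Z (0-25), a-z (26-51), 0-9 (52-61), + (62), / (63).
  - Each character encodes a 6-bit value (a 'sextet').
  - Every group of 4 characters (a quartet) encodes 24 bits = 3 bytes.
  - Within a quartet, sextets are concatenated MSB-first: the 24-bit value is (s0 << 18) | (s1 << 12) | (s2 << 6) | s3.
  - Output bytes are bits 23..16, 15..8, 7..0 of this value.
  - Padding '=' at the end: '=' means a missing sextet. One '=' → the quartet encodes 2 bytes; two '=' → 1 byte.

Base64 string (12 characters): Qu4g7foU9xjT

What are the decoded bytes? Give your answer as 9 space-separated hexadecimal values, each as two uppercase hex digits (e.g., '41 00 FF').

After char 0 ('Q'=16): chars_in_quartet=1 acc=0x10 bytes_emitted=0
After char 1 ('u'=46): chars_in_quartet=2 acc=0x42E bytes_emitted=0
After char 2 ('4'=56): chars_in_quartet=3 acc=0x10BB8 bytes_emitted=0
After char 3 ('g'=32): chars_in_quartet=4 acc=0x42EE20 -> emit 42 EE 20, reset; bytes_emitted=3
After char 4 ('7'=59): chars_in_quartet=1 acc=0x3B bytes_emitted=3
After char 5 ('f'=31): chars_in_quartet=2 acc=0xEDF bytes_emitted=3
After char 6 ('o'=40): chars_in_quartet=3 acc=0x3B7E8 bytes_emitted=3
After char 7 ('U'=20): chars_in_quartet=4 acc=0xEDFA14 -> emit ED FA 14, reset; bytes_emitted=6
After char 8 ('9'=61): chars_in_quartet=1 acc=0x3D bytes_emitted=6
After char 9 ('x'=49): chars_in_quartet=2 acc=0xF71 bytes_emitted=6
After char 10 ('j'=35): chars_in_quartet=3 acc=0x3DC63 bytes_emitted=6
After char 11 ('T'=19): chars_in_quartet=4 acc=0xF718D3 -> emit F7 18 D3, reset; bytes_emitted=9

Answer: 42 EE 20 ED FA 14 F7 18 D3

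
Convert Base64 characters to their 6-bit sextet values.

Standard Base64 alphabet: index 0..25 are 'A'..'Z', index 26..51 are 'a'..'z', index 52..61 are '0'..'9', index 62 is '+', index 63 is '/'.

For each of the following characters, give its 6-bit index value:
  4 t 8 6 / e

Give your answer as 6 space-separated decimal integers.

'4': 0..9 range, 52 + ord('4') − ord('0') = 56
't': a..z range, 26 + ord('t') − ord('a') = 45
'8': 0..9 range, 52 + ord('8') − ord('0') = 60
'6': 0..9 range, 52 + ord('6') − ord('0') = 58
'/': index 63
'e': a..z range, 26 + ord('e') − ord('a') = 30

Answer: 56 45 60 58 63 30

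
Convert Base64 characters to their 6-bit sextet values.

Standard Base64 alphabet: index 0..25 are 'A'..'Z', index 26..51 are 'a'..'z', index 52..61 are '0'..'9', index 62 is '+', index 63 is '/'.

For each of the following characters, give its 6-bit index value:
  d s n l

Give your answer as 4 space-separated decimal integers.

Answer: 29 44 39 37

Derivation:
'd': a..z range, 26 + ord('d') − ord('a') = 29
's': a..z range, 26 + ord('s') − ord('a') = 44
'n': a..z range, 26 + ord('n') − ord('a') = 39
'l': a..z range, 26 + ord('l') − ord('a') = 37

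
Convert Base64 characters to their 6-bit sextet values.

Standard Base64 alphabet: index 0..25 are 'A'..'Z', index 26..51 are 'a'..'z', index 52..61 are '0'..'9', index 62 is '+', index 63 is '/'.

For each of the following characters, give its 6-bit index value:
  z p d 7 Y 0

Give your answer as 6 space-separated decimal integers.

Answer: 51 41 29 59 24 52

Derivation:
'z': a..z range, 26 + ord('z') − ord('a') = 51
'p': a..z range, 26 + ord('p') − ord('a') = 41
'd': a..z range, 26 + ord('d') − ord('a') = 29
'7': 0..9 range, 52 + ord('7') − ord('0') = 59
'Y': A..Z range, ord('Y') − ord('A') = 24
'0': 0..9 range, 52 + ord('0') − ord('0') = 52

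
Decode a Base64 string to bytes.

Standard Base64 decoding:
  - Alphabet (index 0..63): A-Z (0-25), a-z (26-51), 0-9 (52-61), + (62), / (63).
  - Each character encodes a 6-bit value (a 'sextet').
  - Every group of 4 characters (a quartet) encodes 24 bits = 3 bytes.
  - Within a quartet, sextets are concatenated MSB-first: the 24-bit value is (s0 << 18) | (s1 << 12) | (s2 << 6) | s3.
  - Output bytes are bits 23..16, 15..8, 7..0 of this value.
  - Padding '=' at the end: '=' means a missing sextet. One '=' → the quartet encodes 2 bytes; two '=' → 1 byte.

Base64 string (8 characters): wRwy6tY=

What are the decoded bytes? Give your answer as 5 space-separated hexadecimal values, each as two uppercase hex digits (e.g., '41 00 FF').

Answer: C1 1C 32 EA D6

Derivation:
After char 0 ('w'=48): chars_in_quartet=1 acc=0x30 bytes_emitted=0
After char 1 ('R'=17): chars_in_quartet=2 acc=0xC11 bytes_emitted=0
After char 2 ('w'=48): chars_in_quartet=3 acc=0x30470 bytes_emitted=0
After char 3 ('y'=50): chars_in_quartet=4 acc=0xC11C32 -> emit C1 1C 32, reset; bytes_emitted=3
After char 4 ('6'=58): chars_in_quartet=1 acc=0x3A bytes_emitted=3
After char 5 ('t'=45): chars_in_quartet=2 acc=0xEAD bytes_emitted=3
After char 6 ('Y'=24): chars_in_quartet=3 acc=0x3AB58 bytes_emitted=3
Padding '=': partial quartet acc=0x3AB58 -> emit EA D6; bytes_emitted=5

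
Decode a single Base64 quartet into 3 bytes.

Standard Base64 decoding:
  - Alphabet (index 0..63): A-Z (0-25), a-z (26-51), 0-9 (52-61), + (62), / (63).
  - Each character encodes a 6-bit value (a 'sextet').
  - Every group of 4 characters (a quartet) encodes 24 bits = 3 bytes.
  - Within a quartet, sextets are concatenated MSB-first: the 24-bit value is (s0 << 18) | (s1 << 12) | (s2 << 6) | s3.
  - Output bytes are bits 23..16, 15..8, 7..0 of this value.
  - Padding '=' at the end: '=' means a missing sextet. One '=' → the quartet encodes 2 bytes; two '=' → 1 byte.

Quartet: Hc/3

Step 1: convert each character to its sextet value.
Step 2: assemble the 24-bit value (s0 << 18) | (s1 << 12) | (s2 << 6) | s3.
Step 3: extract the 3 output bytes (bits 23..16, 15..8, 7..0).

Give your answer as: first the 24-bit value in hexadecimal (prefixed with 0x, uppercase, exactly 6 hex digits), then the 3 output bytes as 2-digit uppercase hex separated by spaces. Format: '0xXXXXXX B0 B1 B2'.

Sextets: H=7, c=28, /=63, 3=55
24-bit: (7<<18) | (28<<12) | (63<<6) | 55
      = 0x1C0000 | 0x01C000 | 0x000FC0 | 0x000037
      = 0x1DCFF7
Bytes: (v>>16)&0xFF=1D, (v>>8)&0xFF=CF, v&0xFF=F7

Answer: 0x1DCFF7 1D CF F7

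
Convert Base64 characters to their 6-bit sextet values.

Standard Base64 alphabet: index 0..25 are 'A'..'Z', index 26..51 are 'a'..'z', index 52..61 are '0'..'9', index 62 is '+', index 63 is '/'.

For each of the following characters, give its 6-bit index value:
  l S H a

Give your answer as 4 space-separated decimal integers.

Answer: 37 18 7 26

Derivation:
'l': a..z range, 26 + ord('l') − ord('a') = 37
'S': A..Z range, ord('S') − ord('A') = 18
'H': A..Z range, ord('H') − ord('A') = 7
'a': a..z range, 26 + ord('a') − ord('a') = 26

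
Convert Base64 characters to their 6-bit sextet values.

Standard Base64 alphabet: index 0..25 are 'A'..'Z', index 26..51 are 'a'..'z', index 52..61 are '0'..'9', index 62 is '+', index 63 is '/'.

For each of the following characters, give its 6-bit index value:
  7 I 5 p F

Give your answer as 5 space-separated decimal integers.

Answer: 59 8 57 41 5

Derivation:
'7': 0..9 range, 52 + ord('7') − ord('0') = 59
'I': A..Z range, ord('I') − ord('A') = 8
'5': 0..9 range, 52 + ord('5') − ord('0') = 57
'p': a..z range, 26 + ord('p') − ord('a') = 41
'F': A..Z range, ord('F') − ord('A') = 5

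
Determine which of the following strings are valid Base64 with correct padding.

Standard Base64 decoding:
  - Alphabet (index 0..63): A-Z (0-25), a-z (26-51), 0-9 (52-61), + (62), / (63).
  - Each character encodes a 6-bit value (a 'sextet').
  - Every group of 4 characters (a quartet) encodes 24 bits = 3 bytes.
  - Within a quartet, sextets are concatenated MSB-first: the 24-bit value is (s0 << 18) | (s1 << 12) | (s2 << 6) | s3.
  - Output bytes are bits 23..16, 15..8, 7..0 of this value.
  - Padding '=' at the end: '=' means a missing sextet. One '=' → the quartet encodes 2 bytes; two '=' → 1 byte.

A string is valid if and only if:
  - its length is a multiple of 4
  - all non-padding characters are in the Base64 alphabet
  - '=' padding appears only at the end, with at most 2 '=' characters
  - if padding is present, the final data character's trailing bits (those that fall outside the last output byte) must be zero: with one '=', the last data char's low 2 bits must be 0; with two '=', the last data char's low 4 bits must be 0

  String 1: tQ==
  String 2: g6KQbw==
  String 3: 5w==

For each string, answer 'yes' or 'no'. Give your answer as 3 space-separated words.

String 1: 'tQ==' → valid
String 2: 'g6KQbw==' → valid
String 3: '5w==' → valid

Answer: yes yes yes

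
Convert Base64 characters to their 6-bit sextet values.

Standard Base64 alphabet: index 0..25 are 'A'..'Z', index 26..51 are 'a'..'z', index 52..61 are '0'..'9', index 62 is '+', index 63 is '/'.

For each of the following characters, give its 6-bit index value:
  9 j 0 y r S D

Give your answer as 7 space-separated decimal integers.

'9': 0..9 range, 52 + ord('9') − ord('0') = 61
'j': a..z range, 26 + ord('j') − ord('a') = 35
'0': 0..9 range, 52 + ord('0') − ord('0') = 52
'y': a..z range, 26 + ord('y') − ord('a') = 50
'r': a..z range, 26 + ord('r') − ord('a') = 43
'S': A..Z range, ord('S') − ord('A') = 18
'D': A..Z range, ord('D') − ord('A') = 3

Answer: 61 35 52 50 43 18 3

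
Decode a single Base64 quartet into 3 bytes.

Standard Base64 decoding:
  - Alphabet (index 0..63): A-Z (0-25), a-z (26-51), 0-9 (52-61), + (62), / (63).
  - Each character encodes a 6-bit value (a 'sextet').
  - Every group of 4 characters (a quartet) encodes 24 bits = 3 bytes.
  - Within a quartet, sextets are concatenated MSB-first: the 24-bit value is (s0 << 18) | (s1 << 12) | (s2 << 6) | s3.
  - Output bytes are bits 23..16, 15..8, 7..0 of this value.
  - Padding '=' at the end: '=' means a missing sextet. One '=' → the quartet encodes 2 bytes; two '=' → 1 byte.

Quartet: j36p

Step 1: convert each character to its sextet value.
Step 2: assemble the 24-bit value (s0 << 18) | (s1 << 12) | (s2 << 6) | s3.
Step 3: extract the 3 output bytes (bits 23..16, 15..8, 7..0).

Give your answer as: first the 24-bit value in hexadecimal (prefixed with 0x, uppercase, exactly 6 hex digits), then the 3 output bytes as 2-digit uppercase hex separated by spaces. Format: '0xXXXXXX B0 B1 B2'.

Answer: 0x8F7EA9 8F 7E A9

Derivation:
Sextets: j=35, 3=55, 6=58, p=41
24-bit: (35<<18) | (55<<12) | (58<<6) | 41
      = 0x8C0000 | 0x037000 | 0x000E80 | 0x000029
      = 0x8F7EA9
Bytes: (v>>16)&0xFF=8F, (v>>8)&0xFF=7E, v&0xFF=A9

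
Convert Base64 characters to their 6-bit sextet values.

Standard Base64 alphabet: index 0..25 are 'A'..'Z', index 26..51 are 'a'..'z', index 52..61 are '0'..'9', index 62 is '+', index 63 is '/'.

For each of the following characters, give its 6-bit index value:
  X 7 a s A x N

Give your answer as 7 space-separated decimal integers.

Answer: 23 59 26 44 0 49 13

Derivation:
'X': A..Z range, ord('X') − ord('A') = 23
'7': 0..9 range, 52 + ord('7') − ord('0') = 59
'a': a..z range, 26 + ord('a') − ord('a') = 26
's': a..z range, 26 + ord('s') − ord('a') = 44
'A': A..Z range, ord('A') − ord('A') = 0
'x': a..z range, 26 + ord('x') − ord('a') = 49
'N': A..Z range, ord('N') − ord('A') = 13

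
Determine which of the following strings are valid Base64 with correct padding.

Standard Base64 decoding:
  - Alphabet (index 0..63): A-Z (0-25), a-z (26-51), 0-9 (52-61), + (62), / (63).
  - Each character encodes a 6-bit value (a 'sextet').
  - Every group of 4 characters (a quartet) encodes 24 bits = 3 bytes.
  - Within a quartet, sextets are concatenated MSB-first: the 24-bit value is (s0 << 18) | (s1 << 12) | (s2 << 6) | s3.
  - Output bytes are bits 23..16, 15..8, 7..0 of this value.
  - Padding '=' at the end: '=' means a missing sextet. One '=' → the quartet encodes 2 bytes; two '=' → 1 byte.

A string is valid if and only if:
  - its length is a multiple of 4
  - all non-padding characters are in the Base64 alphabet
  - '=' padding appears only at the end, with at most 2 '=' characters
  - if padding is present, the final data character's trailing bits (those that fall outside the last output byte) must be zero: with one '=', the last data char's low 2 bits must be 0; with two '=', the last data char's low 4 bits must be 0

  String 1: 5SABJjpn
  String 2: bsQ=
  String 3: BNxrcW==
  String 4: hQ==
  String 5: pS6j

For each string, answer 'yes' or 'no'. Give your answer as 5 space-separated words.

String 1: '5SABJjpn' → valid
String 2: 'bsQ=' → valid
String 3: 'BNxrcW==' → invalid (bad trailing bits)
String 4: 'hQ==' → valid
String 5: 'pS6j' → valid

Answer: yes yes no yes yes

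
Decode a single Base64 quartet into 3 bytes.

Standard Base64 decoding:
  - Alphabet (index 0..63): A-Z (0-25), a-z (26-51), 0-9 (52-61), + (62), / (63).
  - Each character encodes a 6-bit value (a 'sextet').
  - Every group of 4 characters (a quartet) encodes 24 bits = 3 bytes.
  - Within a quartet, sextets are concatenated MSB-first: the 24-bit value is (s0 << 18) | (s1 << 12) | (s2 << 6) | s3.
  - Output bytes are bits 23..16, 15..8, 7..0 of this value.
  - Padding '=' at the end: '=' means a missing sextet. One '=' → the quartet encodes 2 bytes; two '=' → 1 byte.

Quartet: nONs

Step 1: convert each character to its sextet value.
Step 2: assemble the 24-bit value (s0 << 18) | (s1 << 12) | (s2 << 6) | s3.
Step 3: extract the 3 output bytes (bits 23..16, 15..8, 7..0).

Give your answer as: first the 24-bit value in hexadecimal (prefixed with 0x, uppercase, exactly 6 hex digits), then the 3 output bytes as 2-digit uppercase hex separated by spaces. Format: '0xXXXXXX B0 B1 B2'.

Sextets: n=39, O=14, N=13, s=44
24-bit: (39<<18) | (14<<12) | (13<<6) | 44
      = 0x9C0000 | 0x00E000 | 0x000340 | 0x00002C
      = 0x9CE36C
Bytes: (v>>16)&0xFF=9C, (v>>8)&0xFF=E3, v&0xFF=6C

Answer: 0x9CE36C 9C E3 6C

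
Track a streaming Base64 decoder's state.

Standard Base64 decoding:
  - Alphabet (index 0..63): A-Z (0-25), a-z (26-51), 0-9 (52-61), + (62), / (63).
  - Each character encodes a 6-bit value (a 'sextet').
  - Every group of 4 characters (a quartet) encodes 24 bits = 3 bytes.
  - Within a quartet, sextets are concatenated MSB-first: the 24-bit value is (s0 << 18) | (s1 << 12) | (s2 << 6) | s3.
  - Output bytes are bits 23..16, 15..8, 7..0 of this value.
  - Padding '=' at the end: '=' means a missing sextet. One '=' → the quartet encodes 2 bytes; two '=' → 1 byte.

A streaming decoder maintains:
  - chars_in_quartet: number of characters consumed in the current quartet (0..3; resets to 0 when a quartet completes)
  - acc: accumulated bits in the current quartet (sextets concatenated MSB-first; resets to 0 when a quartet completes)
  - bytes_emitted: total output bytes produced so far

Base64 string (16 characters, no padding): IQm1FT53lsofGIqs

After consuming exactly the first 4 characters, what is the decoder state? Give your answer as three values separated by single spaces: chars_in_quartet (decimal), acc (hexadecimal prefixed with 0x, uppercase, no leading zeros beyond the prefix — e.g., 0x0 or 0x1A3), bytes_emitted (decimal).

Answer: 0 0x0 3

Derivation:
After char 0 ('I'=8): chars_in_quartet=1 acc=0x8 bytes_emitted=0
After char 1 ('Q'=16): chars_in_quartet=2 acc=0x210 bytes_emitted=0
After char 2 ('m'=38): chars_in_quartet=3 acc=0x8426 bytes_emitted=0
After char 3 ('1'=53): chars_in_quartet=4 acc=0x2109B5 -> emit 21 09 B5, reset; bytes_emitted=3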